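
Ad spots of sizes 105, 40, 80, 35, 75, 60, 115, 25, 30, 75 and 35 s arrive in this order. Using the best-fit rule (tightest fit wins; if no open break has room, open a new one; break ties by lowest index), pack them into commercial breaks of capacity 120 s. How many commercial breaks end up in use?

6

  105 → break 1 (new)  [load 105/120]
  40 → break 2 (new)  [load 40/120]
  80 → break 2  [load 120/120]
  35 → break 3 (new)  [load 35/120]
  75 → break 3  [load 110/120]
  60 → break 4 (new)  [load 60/120]
  115 → break 5 (new)  [load 115/120]
  25 → break 4  [load 85/120]
  30 → break 4  [load 115/120]
  75 → break 6 (new)  [load 75/120]
  35 → break 6  [load 110/120]
6 commercial breaks opened.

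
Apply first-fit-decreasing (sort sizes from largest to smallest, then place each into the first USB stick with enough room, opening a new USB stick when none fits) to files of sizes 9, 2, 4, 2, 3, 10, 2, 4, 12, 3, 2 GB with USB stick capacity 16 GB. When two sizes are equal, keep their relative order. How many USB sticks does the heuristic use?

Sorted descending: 12, 10, 9, 4, 4, 3, 3, 2, 2, 2, 2.
  12 → USB stick 1 (new)  [load 12/16]
  10 → USB stick 2 (new)  [load 10/16]
  9 → USB stick 3 (new)  [load 9/16]
  4 → USB stick 1  [load 16/16]
  4 → USB stick 2  [load 14/16]
  3 → USB stick 3  [load 12/16]
  3 → USB stick 3  [load 15/16]
  2 → USB stick 2  [load 16/16]
  2 → USB stick 4 (new)  [load 2/16]
  2 → USB stick 4  [load 4/16]
  2 → USB stick 4  [load 6/16]
4 USB sticks opened.

4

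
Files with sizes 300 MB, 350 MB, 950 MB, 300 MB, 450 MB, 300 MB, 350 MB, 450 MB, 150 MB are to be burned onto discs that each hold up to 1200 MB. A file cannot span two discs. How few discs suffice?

Total = 950 + 450 + 450 + 350 + 350 + 300 + 300 + 300 + 150 = 3600 MB.
Lower bound: ⌈3600/1200⌉ = 3 discs.
A packing using 4 discs:
  disc 1: 950 + 150 = 1100
  disc 2: 450 + 450 + 300 = 1200
  disc 3: 350 + 350 + 300 = 1000
  disc 4: 300 = 300
No arrangement into 3 discs stays within capacity, so 4 is optimal.

4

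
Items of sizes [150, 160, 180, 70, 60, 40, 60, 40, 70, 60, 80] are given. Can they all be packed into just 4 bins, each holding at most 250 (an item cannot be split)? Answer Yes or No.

Yes

A valid assignment using 4 bins:
  bin 1: 180 + 70 = 250
  bin 2: 160 + 80 = 240
  bin 3: 150 + 60 + 40 = 250
  bin 4: 70 + 60 + 60 + 40 = 230
Every load is within 250, so 4 bins suffice.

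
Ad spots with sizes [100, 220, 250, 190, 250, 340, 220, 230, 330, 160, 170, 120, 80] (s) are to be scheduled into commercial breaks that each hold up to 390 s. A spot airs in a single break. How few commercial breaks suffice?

8

Total = 340 + 330 + 250 + 250 + 230 + 220 + 220 + 190 + 170 + 160 + 120 + 100 + 80 = 2660 s.
Lower bound: ⌈2660/390⌉ = 7 commercial breaks.
A packing using 8 commercial breaks:
  break 1: 340 = 340
  break 2: 330 = 330
  break 3: 250 + 120 = 370
  break 4: 250 + 100 = 350
  break 5: 230 + 160 = 390
  break 6: 220 + 170 = 390
  break 7: 220 + 80 = 300
  break 8: 190 = 190
No arrangement into 7 commercial breaks stays within capacity, so 8 is optimal.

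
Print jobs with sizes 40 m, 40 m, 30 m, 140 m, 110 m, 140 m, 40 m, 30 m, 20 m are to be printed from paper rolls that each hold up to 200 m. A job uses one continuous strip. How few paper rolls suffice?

Total = 140 + 140 + 110 + 40 + 40 + 40 + 30 + 30 + 20 = 590 m.
Lower bound: ⌈590/200⌉ = 3 paper rolls.
A packing using 3 paper rolls:
  roll 1: 140 + 40 + 20 = 200
  roll 2: 140 + 30 + 30 = 200
  roll 3: 110 + 40 + 40 = 190
This matches the lower bound, so 3 is optimal.

3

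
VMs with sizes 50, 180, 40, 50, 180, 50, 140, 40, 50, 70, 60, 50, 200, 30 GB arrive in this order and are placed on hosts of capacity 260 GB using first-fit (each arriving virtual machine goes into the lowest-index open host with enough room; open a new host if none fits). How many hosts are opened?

5

  50 → host 1 (new)  [load 50/260]
  180 → host 1  [load 230/260]
  40 → host 2 (new)  [load 40/260]
  50 → host 2  [load 90/260]
  180 → host 3 (new)  [load 180/260]
  50 → host 2  [load 140/260]
  140 → host 4 (new)  [load 140/260]
  40 → host 2  [load 180/260]
  50 → host 2  [load 230/260]
  70 → host 3  [load 250/260]
  60 → host 4  [load 200/260]
  50 → host 4  [load 250/260]
  200 → host 5 (new)  [load 200/260]
  30 → host 1  [load 260/260]
5 hosts opened.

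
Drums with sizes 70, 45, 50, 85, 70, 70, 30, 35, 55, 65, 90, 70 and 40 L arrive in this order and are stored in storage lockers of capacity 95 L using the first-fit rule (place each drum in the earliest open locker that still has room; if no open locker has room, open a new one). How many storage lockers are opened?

10

  70 → locker 1 (new)  [load 70/95]
  45 → locker 2 (new)  [load 45/95]
  50 → locker 2  [load 95/95]
  85 → locker 3 (new)  [load 85/95]
  70 → locker 4 (new)  [load 70/95]
  70 → locker 5 (new)  [load 70/95]
  30 → locker 6 (new)  [load 30/95]
  35 → locker 6  [load 65/95]
  55 → locker 7 (new)  [load 55/95]
  65 → locker 8 (new)  [load 65/95]
  90 → locker 9 (new)  [load 90/95]
  70 → locker 10 (new)  [load 70/95]
  40 → locker 7  [load 95/95]
10 storage lockers opened.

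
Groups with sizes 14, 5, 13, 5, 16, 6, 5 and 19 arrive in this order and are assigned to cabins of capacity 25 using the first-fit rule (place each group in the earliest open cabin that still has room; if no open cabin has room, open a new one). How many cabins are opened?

  14 → cabin 1 (new)  [load 14/25]
  5 → cabin 1  [load 19/25]
  13 → cabin 2 (new)  [load 13/25]
  5 → cabin 1  [load 24/25]
  16 → cabin 3 (new)  [load 16/25]
  6 → cabin 2  [load 19/25]
  5 → cabin 2  [load 24/25]
  19 → cabin 4 (new)  [load 19/25]
4 cabins opened.

4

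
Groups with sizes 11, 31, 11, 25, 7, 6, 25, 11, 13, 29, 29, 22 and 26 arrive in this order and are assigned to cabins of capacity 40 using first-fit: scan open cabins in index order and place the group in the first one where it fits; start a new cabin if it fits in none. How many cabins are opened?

  11 → cabin 1 (new)  [load 11/40]
  31 → cabin 2 (new)  [load 31/40]
  11 → cabin 1  [load 22/40]
  25 → cabin 3 (new)  [load 25/40]
  7 → cabin 1  [load 29/40]
  6 → cabin 1  [load 35/40]
  25 → cabin 4 (new)  [load 25/40]
  11 → cabin 3  [load 36/40]
  13 → cabin 4  [load 38/40]
  29 → cabin 5 (new)  [load 29/40]
  29 → cabin 6 (new)  [load 29/40]
  22 → cabin 7 (new)  [load 22/40]
  26 → cabin 8 (new)  [load 26/40]
8 cabins opened.

8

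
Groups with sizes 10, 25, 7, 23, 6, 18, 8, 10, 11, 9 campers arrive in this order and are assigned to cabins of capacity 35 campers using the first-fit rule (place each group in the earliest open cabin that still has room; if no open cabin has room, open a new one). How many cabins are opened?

  10 → cabin 1 (new)  [load 10/35]
  25 → cabin 1  [load 35/35]
  7 → cabin 2 (new)  [load 7/35]
  23 → cabin 2  [load 30/35]
  6 → cabin 3 (new)  [load 6/35]
  18 → cabin 3  [load 24/35]
  8 → cabin 3  [load 32/35]
  10 → cabin 4 (new)  [load 10/35]
  11 → cabin 4  [load 21/35]
  9 → cabin 4  [load 30/35]
4 cabins opened.

4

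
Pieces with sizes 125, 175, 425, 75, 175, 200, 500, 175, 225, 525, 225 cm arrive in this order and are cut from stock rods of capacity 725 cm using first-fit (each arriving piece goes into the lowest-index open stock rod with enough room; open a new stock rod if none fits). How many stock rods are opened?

5

  125 → stock rod 1 (new)  [load 125/725]
  175 → stock rod 1  [load 300/725]
  425 → stock rod 1  [load 725/725]
  75 → stock rod 2 (new)  [load 75/725]
  175 → stock rod 2  [load 250/725]
  200 → stock rod 2  [load 450/725]
  500 → stock rod 3 (new)  [load 500/725]
  175 → stock rod 2  [load 625/725]
  225 → stock rod 3  [load 725/725]
  525 → stock rod 4 (new)  [load 525/725]
  225 → stock rod 5 (new)  [load 225/725]
5 stock rods opened.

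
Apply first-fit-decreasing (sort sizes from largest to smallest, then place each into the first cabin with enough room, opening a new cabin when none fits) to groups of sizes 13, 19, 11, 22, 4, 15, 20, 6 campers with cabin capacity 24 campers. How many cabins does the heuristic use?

5

Sorted descending: 22, 20, 19, 15, 13, 11, 6, 4.
  22 → cabin 1 (new)  [load 22/24]
  20 → cabin 2 (new)  [load 20/24]
  19 → cabin 3 (new)  [load 19/24]
  15 → cabin 4 (new)  [load 15/24]
  13 → cabin 5 (new)  [load 13/24]
  11 → cabin 5  [load 24/24]
  6 → cabin 4  [load 21/24]
  4 → cabin 2  [load 24/24]
5 cabins opened.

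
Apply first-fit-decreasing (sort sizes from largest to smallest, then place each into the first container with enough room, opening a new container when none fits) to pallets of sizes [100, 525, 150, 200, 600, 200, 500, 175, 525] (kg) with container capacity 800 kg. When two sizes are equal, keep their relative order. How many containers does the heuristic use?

Sorted descending: 600, 525, 525, 500, 200, 200, 175, 150, 100.
  600 → container 1 (new)  [load 600/800]
  525 → container 2 (new)  [load 525/800]
  525 → container 3 (new)  [load 525/800]
  500 → container 4 (new)  [load 500/800]
  200 → container 1  [load 800/800]
  200 → container 2  [load 725/800]
  175 → container 3  [load 700/800]
  150 → container 4  [load 650/800]
  100 → container 3  [load 800/800]
4 containers opened.

4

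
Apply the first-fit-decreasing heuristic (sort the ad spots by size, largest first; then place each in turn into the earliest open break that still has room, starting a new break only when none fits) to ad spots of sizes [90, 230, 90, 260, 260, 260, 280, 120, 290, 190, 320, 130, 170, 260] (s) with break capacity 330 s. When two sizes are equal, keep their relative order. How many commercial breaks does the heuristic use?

Sorted descending: 320, 290, 280, 260, 260, 260, 260, 230, 190, 170, 130, 120, 90, 90.
  320 → break 1 (new)  [load 320/330]
  290 → break 2 (new)  [load 290/330]
  280 → break 3 (new)  [load 280/330]
  260 → break 4 (new)  [load 260/330]
  260 → break 5 (new)  [load 260/330]
  260 → break 6 (new)  [load 260/330]
  260 → break 7 (new)  [load 260/330]
  230 → break 8 (new)  [load 230/330]
  190 → break 9 (new)  [load 190/330]
  170 → break 10 (new)  [load 170/330]
  130 → break 9  [load 320/330]
  120 → break 10  [load 290/330]
  90 → break 8  [load 320/330]
  90 → break 11 (new)  [load 90/330]
11 commercial breaks opened.

11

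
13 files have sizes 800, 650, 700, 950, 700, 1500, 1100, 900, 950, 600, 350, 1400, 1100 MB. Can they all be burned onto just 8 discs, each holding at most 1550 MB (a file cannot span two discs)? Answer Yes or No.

Total = 11700 MB; ⌈11700/1550⌉ = 8.
The bound of 8 does not rule out 8, but exhaustive search shows no assignment into 8 discs of capacity 1550 MB exists — the minimum is 9.

No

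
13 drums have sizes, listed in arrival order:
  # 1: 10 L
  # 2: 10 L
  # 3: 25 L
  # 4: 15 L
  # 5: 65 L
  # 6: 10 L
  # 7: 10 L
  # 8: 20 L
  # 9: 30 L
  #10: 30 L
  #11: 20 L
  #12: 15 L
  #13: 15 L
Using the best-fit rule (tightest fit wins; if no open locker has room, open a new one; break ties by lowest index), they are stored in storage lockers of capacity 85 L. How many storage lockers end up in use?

4

  10 → locker 1 (new)  [load 10/85]
  10 → locker 1  [load 20/85]
  25 → locker 1  [load 45/85]
  15 → locker 1  [load 60/85]
  65 → locker 2 (new)  [load 65/85]
  10 → locker 2  [load 75/85]
  10 → locker 2  [load 85/85]
  20 → locker 1  [load 80/85]
  30 → locker 3 (new)  [load 30/85]
  30 → locker 3  [load 60/85]
  20 → locker 3  [load 80/85]
  15 → locker 4 (new)  [load 15/85]
  15 → locker 4  [load 30/85]
4 storage lockers opened.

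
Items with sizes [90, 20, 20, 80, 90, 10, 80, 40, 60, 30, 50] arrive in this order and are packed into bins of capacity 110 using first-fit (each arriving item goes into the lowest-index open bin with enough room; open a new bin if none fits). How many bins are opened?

  90 → bin 1 (new)  [load 90/110]
  20 → bin 1  [load 110/110]
  20 → bin 2 (new)  [load 20/110]
  80 → bin 2  [load 100/110]
  90 → bin 3 (new)  [load 90/110]
  10 → bin 2  [load 110/110]
  80 → bin 4 (new)  [load 80/110]
  40 → bin 5 (new)  [load 40/110]
  60 → bin 5  [load 100/110]
  30 → bin 4  [load 110/110]
  50 → bin 6 (new)  [load 50/110]
6 bins opened.

6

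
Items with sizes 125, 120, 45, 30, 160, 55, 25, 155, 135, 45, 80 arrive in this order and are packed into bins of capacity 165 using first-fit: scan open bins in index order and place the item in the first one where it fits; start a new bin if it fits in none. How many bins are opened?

7

  125 → bin 1 (new)  [load 125/165]
  120 → bin 2 (new)  [load 120/165]
  45 → bin 2  [load 165/165]
  30 → bin 1  [load 155/165]
  160 → bin 3 (new)  [load 160/165]
  55 → bin 4 (new)  [load 55/165]
  25 → bin 4  [load 80/165]
  155 → bin 5 (new)  [load 155/165]
  135 → bin 6 (new)  [load 135/165]
  45 → bin 4  [load 125/165]
  80 → bin 7 (new)  [load 80/165]
7 bins opened.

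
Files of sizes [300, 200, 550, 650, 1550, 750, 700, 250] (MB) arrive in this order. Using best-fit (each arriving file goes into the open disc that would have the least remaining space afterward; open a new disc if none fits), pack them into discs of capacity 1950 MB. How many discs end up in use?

  300 → disc 1 (new)  [load 300/1950]
  200 → disc 1  [load 500/1950]
  550 → disc 1  [load 1050/1950]
  650 → disc 1  [load 1700/1950]
  1550 → disc 2 (new)  [load 1550/1950]
  750 → disc 3 (new)  [load 750/1950]
  700 → disc 3  [load 1450/1950]
  250 → disc 1  [load 1950/1950]
3 discs opened.

3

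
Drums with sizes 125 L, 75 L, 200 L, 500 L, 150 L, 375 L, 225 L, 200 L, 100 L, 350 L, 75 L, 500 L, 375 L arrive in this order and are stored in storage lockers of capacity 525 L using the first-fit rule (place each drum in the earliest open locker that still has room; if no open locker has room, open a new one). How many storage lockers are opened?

  125 → locker 1 (new)  [load 125/525]
  75 → locker 1  [load 200/525]
  200 → locker 1  [load 400/525]
  500 → locker 2 (new)  [load 500/525]
  150 → locker 3 (new)  [load 150/525]
  375 → locker 3  [load 525/525]
  225 → locker 4 (new)  [load 225/525]
  200 → locker 4  [load 425/525]
  100 → locker 1  [load 500/525]
  350 → locker 5 (new)  [load 350/525]
  75 → locker 4  [load 500/525]
  500 → locker 6 (new)  [load 500/525]
  375 → locker 7 (new)  [load 375/525]
7 storage lockers opened.

7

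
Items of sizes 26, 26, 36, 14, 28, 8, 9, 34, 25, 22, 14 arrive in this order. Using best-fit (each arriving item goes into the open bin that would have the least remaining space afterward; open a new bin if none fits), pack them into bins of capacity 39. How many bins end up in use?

  26 → bin 1 (new)  [load 26/39]
  26 → bin 2 (new)  [load 26/39]
  36 → bin 3 (new)  [load 36/39]
  14 → bin 4 (new)  [load 14/39]
  28 → bin 5 (new)  [load 28/39]
  8 → bin 5  [load 36/39]
  9 → bin 1  [load 35/39]
  34 → bin 6 (new)  [load 34/39]
  25 → bin 4  [load 39/39]
  22 → bin 7 (new)  [load 22/39]
  14 → bin 7  [load 36/39]
7 bins opened.

7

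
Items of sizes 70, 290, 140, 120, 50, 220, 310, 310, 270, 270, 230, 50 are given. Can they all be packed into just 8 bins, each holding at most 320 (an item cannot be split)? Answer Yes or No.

Yes

A valid assignment using 8 bins:
  bin 1: 310 = 310
  bin 2: 310 = 310
  bin 3: 290 = 290
  bin 4: 270 + 50 = 320
  bin 5: 270 + 50 = 320
  bin 6: 230 + 70 = 300
  bin 7: 220 = 220
  bin 8: 140 + 120 = 260
Every load is within 320, so 8 bins suffice.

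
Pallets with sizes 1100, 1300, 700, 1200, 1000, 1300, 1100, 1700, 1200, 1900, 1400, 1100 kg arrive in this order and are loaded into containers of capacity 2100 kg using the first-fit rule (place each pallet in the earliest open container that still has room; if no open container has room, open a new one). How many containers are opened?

10

  1100 → container 1 (new)  [load 1100/2100]
  1300 → container 2 (new)  [load 1300/2100]
  700 → container 1  [load 1800/2100]
  1200 → container 3 (new)  [load 1200/2100]
  1000 → container 4 (new)  [load 1000/2100]
  1300 → container 5 (new)  [load 1300/2100]
  1100 → container 4  [load 2100/2100]
  1700 → container 6 (new)  [load 1700/2100]
  1200 → container 7 (new)  [load 1200/2100]
  1900 → container 8 (new)  [load 1900/2100]
  1400 → container 9 (new)  [load 1400/2100]
  1100 → container 10 (new)  [load 1100/2100]
10 containers opened.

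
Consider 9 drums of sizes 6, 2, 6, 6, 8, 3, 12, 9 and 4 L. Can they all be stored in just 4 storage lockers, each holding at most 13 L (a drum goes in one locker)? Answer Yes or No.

Total = 56 L; ⌈56/13⌉ = 5.
At least 5 storage lockers are required, but only 4 are allowed.

No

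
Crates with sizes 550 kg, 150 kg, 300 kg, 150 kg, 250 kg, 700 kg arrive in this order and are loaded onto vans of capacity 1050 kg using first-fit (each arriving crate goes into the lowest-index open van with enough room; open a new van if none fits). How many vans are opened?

3

  550 → van 1 (new)  [load 550/1050]
  150 → van 1  [load 700/1050]
  300 → van 1  [load 1000/1050]
  150 → van 2 (new)  [load 150/1050]
  250 → van 2  [load 400/1050]
  700 → van 3 (new)  [load 700/1050]
3 vans opened.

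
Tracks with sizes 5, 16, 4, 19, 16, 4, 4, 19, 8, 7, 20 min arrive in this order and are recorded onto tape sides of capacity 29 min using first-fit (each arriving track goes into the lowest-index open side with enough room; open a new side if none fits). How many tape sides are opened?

  5 → side 1 (new)  [load 5/29]
  16 → side 1  [load 21/29]
  4 → side 1  [load 25/29]
  19 → side 2 (new)  [load 19/29]
  16 → side 3 (new)  [load 16/29]
  4 → side 1  [load 29/29]
  4 → side 2  [load 23/29]
  19 → side 4 (new)  [load 19/29]
  8 → side 3  [load 24/29]
  7 → side 4  [load 26/29]
  20 → side 5 (new)  [load 20/29]
5 tape sides opened.

5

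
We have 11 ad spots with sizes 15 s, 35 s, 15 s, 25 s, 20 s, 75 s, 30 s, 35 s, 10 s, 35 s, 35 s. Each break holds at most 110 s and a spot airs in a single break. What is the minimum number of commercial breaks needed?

3

Total = 75 + 35 + 35 + 35 + 35 + 30 + 25 + 20 + 15 + 15 + 10 = 330 s.
Lower bound: ⌈330/110⌉ = 3 commercial breaks.
A packing using 3 commercial breaks:
  break 1: 75 + 35 = 110
  break 2: 35 + 35 + 30 + 10 = 110
  break 3: 35 + 25 + 20 + 15 + 15 = 110
This matches the lower bound, so 3 is optimal.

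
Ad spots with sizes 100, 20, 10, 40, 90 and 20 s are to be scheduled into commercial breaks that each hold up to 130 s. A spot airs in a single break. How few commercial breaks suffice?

3

Total = 100 + 90 + 40 + 20 + 20 + 10 = 280 s.
Lower bound: ⌈280/130⌉ = 3 commercial breaks.
A packing using 3 commercial breaks:
  break 1: 100 + 20 + 10 = 130
  break 2: 90 + 40 = 130
  break 3: 20 = 20
This matches the lower bound, so 3 is optimal.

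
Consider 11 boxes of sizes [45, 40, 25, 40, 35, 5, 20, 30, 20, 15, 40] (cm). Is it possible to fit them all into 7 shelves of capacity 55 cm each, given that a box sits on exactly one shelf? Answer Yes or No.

Yes

A valid assignment using 7 shelves:
  shelf 1: 45 + 5 = 50
  shelf 2: 40 + 15 = 55
  shelf 3: 40 = 40
  shelf 4: 40 = 40
  shelf 5: 35 + 20 = 55
  shelf 6: 30 + 25 = 55
  shelf 7: 20 = 20
Every load is within 55 cm, so 7 shelves suffice.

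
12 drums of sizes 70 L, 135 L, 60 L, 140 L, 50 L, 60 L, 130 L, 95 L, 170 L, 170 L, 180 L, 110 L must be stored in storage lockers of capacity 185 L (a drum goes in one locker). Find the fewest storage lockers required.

9

Total = 180 + 170 + 170 + 140 + 135 + 130 + 110 + 95 + 70 + 60 + 60 + 50 = 1370 L.
Lower bound: ⌈1370/185⌉ = 8 storage lockers.
A packing using 9 storage lockers:
  locker 1: 180 = 180
  locker 2: 170 = 170
  locker 3: 170 = 170
  locker 4: 140 = 140
  locker 5: 135 + 50 = 185
  locker 6: 130 = 130
  locker 7: 110 + 70 = 180
  locker 8: 95 + 60 = 155
  locker 9: 60 = 60
No arrangement into 8 storage lockers stays within capacity, so 9 is optimal.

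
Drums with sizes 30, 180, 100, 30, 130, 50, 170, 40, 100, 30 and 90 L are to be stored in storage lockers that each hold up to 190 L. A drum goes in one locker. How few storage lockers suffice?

6

Total = 180 + 170 + 130 + 100 + 100 + 90 + 50 + 40 + 30 + 30 + 30 = 950 L.
Lower bound: ⌈950/190⌉ = 5 storage lockers.
A packing using 6 storage lockers:
  locker 1: 180 = 180
  locker 2: 170 = 170
  locker 3: 130 + 50 = 180
  locker 4: 100 + 90 = 190
  locker 5: 100 + 40 + 30 = 170
  locker 6: 30 + 30 = 60
No arrangement into 5 storage lockers stays within capacity, so 6 is optimal.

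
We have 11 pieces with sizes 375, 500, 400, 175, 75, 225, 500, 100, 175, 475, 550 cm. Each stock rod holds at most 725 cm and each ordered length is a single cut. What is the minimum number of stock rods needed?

Total = 550 + 500 + 500 + 475 + 400 + 375 + 225 + 175 + 175 + 100 + 75 = 3550 cm.
Lower bound: ⌈3550/725⌉ = 5 stock rods.
Also, 6 pieces each exceed 725/2 cm, and no two of those can share a stock rod, so at least 6 stock rods are needed.
A packing using 6 stock rods:
  stock rod 1: 550 + 175 = 725
  stock rod 2: 500 + 225 = 725
  stock rod 3: 500 + 175 = 675
  stock rod 4: 475 + 100 + 75 = 650
  stock rod 5: 400 = 400
  stock rod 6: 375 = 375
This matches the lower bound, so 6 is optimal.

6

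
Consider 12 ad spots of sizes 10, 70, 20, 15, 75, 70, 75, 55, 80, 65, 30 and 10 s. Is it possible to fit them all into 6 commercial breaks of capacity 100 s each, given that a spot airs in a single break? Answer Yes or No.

No

Total = 575 s; ⌈575/100⌉ = 6.
7 ad spots each exceed half the capacity and cannot share a break, forcing at least 7 commercial breaks.
At least 7 commercial breaks are required, but only 6 are allowed.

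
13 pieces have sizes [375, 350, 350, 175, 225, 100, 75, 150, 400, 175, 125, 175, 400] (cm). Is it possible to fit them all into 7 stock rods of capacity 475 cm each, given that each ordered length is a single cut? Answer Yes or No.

No

Total = 3075 cm; ⌈3075/475⌉ = 7.
The bound of 7 does not rule out 7, but exhaustive search shows no assignment into 7 stock rods of capacity 475 cm exists — the minimum is 8.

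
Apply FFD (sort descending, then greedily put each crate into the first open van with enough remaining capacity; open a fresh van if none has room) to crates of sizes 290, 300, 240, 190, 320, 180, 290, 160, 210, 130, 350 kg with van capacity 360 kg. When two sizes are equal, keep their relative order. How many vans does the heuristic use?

9

Sorted descending: 350, 320, 300, 290, 290, 240, 210, 190, 180, 160, 130.
  350 → van 1 (new)  [load 350/360]
  320 → van 2 (new)  [load 320/360]
  300 → van 3 (new)  [load 300/360]
  290 → van 4 (new)  [load 290/360]
  290 → van 5 (new)  [load 290/360]
  240 → van 6 (new)  [load 240/360]
  210 → van 7 (new)  [load 210/360]
  190 → van 8 (new)  [load 190/360]
  180 → van 9 (new)  [load 180/360]
  160 → van 8  [load 350/360]
  130 → van 7  [load 340/360]
9 vans opened.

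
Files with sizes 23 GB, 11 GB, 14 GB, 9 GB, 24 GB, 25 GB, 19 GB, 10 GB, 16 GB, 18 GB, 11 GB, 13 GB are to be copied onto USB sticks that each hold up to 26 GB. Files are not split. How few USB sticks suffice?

9

Total = 25 + 24 + 23 + 19 + 18 + 16 + 14 + 13 + 11 + 11 + 10 + 9 = 193 GB.
Lower bound: ⌈193/26⌉ = 8 USB sticks.
A packing using 9 USB sticks:
  USB stick 1: 25 = 25
  USB stick 2: 24 = 24
  USB stick 3: 23 = 23
  USB stick 4: 19 = 19
  USB stick 5: 18 = 18
  USB stick 6: 16 + 10 = 26
  USB stick 7: 14 + 11 = 25
  USB stick 8: 13 + 11 = 24
  USB stick 9: 9 = 9
No arrangement into 8 USB sticks stays within capacity, so 9 is optimal.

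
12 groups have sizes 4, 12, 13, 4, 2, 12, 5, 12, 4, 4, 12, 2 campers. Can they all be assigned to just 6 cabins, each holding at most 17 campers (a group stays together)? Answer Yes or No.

Yes

A valid assignment using 6 cabins:
  cabin 1: 13 + 4 = 17
  cabin 2: 12 + 5 = 17
  cabin 3: 12 + 4 = 16
  cabin 4: 12 + 4 = 16
  cabin 5: 12 + 4 = 16
  cabin 6: 2 + 2 = 4
Every load is within 17 campers, so 6 cabins suffice.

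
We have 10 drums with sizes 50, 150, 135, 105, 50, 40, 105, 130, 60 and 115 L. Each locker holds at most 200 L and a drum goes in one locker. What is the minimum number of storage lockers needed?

6

Total = 150 + 135 + 130 + 115 + 105 + 105 + 60 + 50 + 50 + 40 = 940 L.
Lower bound: ⌈940/200⌉ = 5 storage lockers.
Also, 6 drums each exceed 100 L, and no two of those can share a locker, so at least 6 storage lockers are needed.
A packing using 6 storage lockers:
  locker 1: 150 + 50 = 200
  locker 2: 135 + 60 = 195
  locker 3: 130 + 50 = 180
  locker 4: 115 + 40 = 155
  locker 5: 105 = 105
  locker 6: 105 = 105
This matches the lower bound, so 6 is optimal.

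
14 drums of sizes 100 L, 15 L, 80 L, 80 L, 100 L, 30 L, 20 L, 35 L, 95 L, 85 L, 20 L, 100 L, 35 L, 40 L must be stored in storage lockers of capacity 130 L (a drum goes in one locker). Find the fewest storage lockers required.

Total = 100 + 100 + 100 + 95 + 85 + 80 + 80 + 40 + 35 + 35 + 30 + 20 + 20 + 15 = 835 L.
Lower bound: ⌈835/130⌉ = 7 storage lockers.
A packing using 7 storage lockers:
  locker 1: 100 + 30 = 130
  locker 2: 100 + 20 = 120
  locker 3: 100 + 20 = 120
  locker 4: 95 + 35 = 130
  locker 5: 85 + 40 = 125
  locker 6: 80 + 35 + 15 = 130
  locker 7: 80 = 80
This matches the lower bound, so 7 is optimal.

7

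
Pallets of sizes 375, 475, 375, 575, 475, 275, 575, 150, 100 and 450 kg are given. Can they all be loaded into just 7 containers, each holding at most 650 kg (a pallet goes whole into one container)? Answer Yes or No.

Yes

A valid assignment using 7 containers:
  container 1: 575 = 575
  container 2: 575 = 575
  container 3: 475 + 150 = 625
  container 4: 475 + 100 = 575
  container 5: 450 = 450
  container 6: 375 + 275 = 650
  container 7: 375 = 375
Every load is within 650 kg, so 7 containers suffice.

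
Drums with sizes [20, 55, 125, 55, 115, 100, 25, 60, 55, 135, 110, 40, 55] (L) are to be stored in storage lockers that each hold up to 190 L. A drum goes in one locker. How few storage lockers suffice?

6

Total = 135 + 125 + 115 + 110 + 100 + 60 + 55 + 55 + 55 + 55 + 40 + 25 + 20 = 950 L.
Lower bound: ⌈950/190⌉ = 5 storage lockers.
A packing using 6 storage lockers:
  locker 1: 135 + 55 = 190
  locker 2: 125 + 60 = 185
  locker 3: 115 + 55 + 20 = 190
  locker 4: 110 + 55 + 25 = 190
  locker 5: 100 + 55 = 155
  locker 6: 40 = 40
No arrangement into 5 storage lockers stays within capacity, so 6 is optimal.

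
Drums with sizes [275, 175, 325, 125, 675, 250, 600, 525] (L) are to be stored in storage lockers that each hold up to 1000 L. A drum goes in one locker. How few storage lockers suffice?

3

Total = 675 + 600 + 525 + 325 + 275 + 250 + 175 + 125 = 2950 L.
Lower bound: ⌈2950/1000⌉ = 3 storage lockers.
A packing using 3 storage lockers:
  locker 1: 675 + 325 = 1000
  locker 2: 600 + 275 + 125 = 1000
  locker 3: 525 + 250 + 175 = 950
This matches the lower bound, so 3 is optimal.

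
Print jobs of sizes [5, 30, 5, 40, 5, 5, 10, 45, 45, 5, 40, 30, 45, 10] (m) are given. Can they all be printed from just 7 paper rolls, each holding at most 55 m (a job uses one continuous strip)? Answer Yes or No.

Yes

A valid assignment using 7 paper rolls:
  roll 1: 45 + 10 = 55
  roll 2: 45 + 10 = 55
  roll 3: 45 + 5 + 5 = 55
  roll 4: 40 + 5 + 5 + 5 = 55
  roll 5: 40 = 40
  roll 6: 30 = 30
  roll 7: 30 = 30
Every load is within 55 m, so 7 paper rolls suffice.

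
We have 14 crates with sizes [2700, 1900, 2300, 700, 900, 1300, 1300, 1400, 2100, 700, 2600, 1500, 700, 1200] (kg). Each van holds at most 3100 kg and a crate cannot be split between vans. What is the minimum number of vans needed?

Total = 2700 + 2600 + 2300 + 2100 + 1900 + 1500 + 1400 + 1300 + 1300 + 1200 + 900 + 700 + 700 + 700 = 21300 kg.
Lower bound: ⌈21300/3100⌉ = 7 vans.
A packing using 8 vans:
  van 1: 2700 = 2700
  van 2: 2600 = 2600
  van 3: 2300 + 700 = 3000
  van 4: 2100 + 900 = 3000
  van 5: 1900 + 1200 = 3100
  van 6: 1500 + 1400 = 2900
  van 7: 1300 + 1300 = 2600
  van 8: 700 + 700 = 1400
No arrangement into 7 vans stays within capacity, so 8 is optimal.

8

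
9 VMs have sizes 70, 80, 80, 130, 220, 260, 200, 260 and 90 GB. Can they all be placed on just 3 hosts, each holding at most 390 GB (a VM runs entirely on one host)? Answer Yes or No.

Total = 1390 GB; ⌈1390/390⌉ = 4.
At least 4 hosts are required, but only 3 are allowed.

No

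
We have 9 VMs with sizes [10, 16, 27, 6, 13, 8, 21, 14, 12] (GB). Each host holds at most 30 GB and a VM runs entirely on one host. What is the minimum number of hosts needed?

Total = 27 + 21 + 16 + 14 + 13 + 12 + 10 + 8 + 6 = 127 GB.
Lower bound: ⌈127/30⌉ = 5 hosts.
A packing using 5 hosts:
  host 1: 27 = 27
  host 2: 21 + 8 = 29
  host 3: 16 + 14 = 30
  host 4: 13 + 12 = 25
  host 5: 10 + 6 = 16
This matches the lower bound, so 5 is optimal.

5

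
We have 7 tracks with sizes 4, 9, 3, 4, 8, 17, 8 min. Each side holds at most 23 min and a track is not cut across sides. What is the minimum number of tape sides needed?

3

Total = 17 + 9 + 8 + 8 + 4 + 4 + 3 = 53 min.
Lower bound: ⌈53/23⌉ = 3 tape sides.
A packing using 3 tape sides:
  side 1: 17 + 4 = 21
  side 2: 9 + 8 + 4 = 21
  side 3: 8 + 3 = 11
This matches the lower bound, so 3 is optimal.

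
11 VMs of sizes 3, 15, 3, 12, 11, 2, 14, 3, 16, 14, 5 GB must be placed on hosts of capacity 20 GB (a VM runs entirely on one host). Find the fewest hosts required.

6

Total = 16 + 15 + 14 + 14 + 12 + 11 + 5 + 3 + 3 + 3 + 2 = 98 GB.
Lower bound: ⌈98/20⌉ = 5 hosts.
Also, 6 VMs each exceed 10 GB, and no two of those can share a host, so at least 6 hosts are needed.
A packing using 6 hosts:
  host 1: 16 + 3 = 19
  host 2: 15 + 5 = 20
  host 3: 14 + 3 + 3 = 20
  host 4: 14 + 2 = 16
  host 5: 12 = 12
  host 6: 11 = 11
This matches the lower bound, so 6 is optimal.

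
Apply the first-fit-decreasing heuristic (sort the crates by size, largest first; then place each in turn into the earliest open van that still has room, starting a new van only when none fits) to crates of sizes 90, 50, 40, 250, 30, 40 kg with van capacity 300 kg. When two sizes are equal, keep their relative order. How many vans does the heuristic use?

Sorted descending: 250, 90, 50, 40, 40, 30.
  250 → van 1 (new)  [load 250/300]
  90 → van 2 (new)  [load 90/300]
  50 → van 1  [load 300/300]
  40 → van 2  [load 130/300]
  40 → van 2  [load 170/300]
  30 → van 2  [load 200/300]
2 vans opened.

2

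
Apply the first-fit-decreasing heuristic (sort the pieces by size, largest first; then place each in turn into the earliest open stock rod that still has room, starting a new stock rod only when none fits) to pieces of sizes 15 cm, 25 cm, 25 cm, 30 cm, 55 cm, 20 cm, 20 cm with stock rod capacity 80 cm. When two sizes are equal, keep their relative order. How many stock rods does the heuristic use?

Sorted descending: 55, 30, 25, 25, 20, 20, 15.
  55 → stock rod 1 (new)  [load 55/80]
  30 → stock rod 2 (new)  [load 30/80]
  25 → stock rod 1  [load 80/80]
  25 → stock rod 2  [load 55/80]
  20 → stock rod 2  [load 75/80]
  20 → stock rod 3 (new)  [load 20/80]
  15 → stock rod 3  [load 35/80]
3 stock rods opened.

3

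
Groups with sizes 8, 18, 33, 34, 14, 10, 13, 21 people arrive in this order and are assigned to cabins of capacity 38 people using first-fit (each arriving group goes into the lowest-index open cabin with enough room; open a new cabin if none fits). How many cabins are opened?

  8 → cabin 1 (new)  [load 8/38]
  18 → cabin 1  [load 26/38]
  33 → cabin 2 (new)  [load 33/38]
  34 → cabin 3 (new)  [load 34/38]
  14 → cabin 4 (new)  [load 14/38]
  10 → cabin 1  [load 36/38]
  13 → cabin 4  [load 27/38]
  21 → cabin 5 (new)  [load 21/38]
5 cabins opened.

5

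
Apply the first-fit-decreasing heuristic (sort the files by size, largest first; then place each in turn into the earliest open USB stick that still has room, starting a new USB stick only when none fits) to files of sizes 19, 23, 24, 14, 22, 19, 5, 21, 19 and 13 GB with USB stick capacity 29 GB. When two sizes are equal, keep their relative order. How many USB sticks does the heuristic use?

8

Sorted descending: 24, 23, 22, 21, 19, 19, 19, 14, 13, 5.
  24 → USB stick 1 (new)  [load 24/29]
  23 → USB stick 2 (new)  [load 23/29]
  22 → USB stick 3 (new)  [load 22/29]
  21 → USB stick 4 (new)  [load 21/29]
  19 → USB stick 5 (new)  [load 19/29]
  19 → USB stick 6 (new)  [load 19/29]
  19 → USB stick 7 (new)  [load 19/29]
  14 → USB stick 8 (new)  [load 14/29]
  13 → USB stick 8  [load 27/29]
  5 → USB stick 1  [load 29/29]
8 USB sticks opened.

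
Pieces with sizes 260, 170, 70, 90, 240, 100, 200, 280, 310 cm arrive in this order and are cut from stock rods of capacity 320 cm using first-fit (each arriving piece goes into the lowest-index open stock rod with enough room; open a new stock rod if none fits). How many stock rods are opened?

7

  260 → stock rod 1 (new)  [load 260/320]
  170 → stock rod 2 (new)  [load 170/320]
  70 → stock rod 2  [load 240/320]
  90 → stock rod 3 (new)  [load 90/320]
  240 → stock rod 4 (new)  [load 240/320]
  100 → stock rod 3  [load 190/320]
  200 → stock rod 5 (new)  [load 200/320]
  280 → stock rod 6 (new)  [load 280/320]
  310 → stock rod 7 (new)  [load 310/320]
7 stock rods opened.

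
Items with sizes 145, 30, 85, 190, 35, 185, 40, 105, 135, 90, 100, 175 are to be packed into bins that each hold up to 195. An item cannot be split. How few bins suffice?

Total = 190 + 185 + 175 + 145 + 135 + 105 + 100 + 90 + 85 + 40 + 35 + 30 = 1315.
Lower bound: ⌈1315/195⌉ = 7 bins.
A packing using 8 bins:
  bin 1: 190 = 190
  bin 2: 185 = 185
  bin 3: 175 = 175
  bin 4: 145 + 40 = 185
  bin 5: 135 + 35 = 170
  bin 6: 105 + 90 = 195
  bin 7: 100 + 85 = 185
  bin 8: 30 = 30
No arrangement into 7 bins stays within capacity, so 8 is optimal.

8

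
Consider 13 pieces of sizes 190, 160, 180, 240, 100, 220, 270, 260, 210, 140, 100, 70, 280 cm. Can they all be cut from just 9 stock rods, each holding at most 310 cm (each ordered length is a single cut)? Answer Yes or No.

Yes

A valid assignment using 9 stock rods:
  stock rod 1: 280 = 280
  stock rod 2: 270 = 270
  stock rod 3: 260 = 260
  stock rod 4: 240 + 70 = 310
  stock rod 5: 220 = 220
  stock rod 6: 210 + 100 = 310
  stock rod 7: 190 + 100 = 290
  stock rod 8: 180 = 180
  stock rod 9: 160 + 140 = 300
Every load is within 310 cm, so 9 stock rods suffice.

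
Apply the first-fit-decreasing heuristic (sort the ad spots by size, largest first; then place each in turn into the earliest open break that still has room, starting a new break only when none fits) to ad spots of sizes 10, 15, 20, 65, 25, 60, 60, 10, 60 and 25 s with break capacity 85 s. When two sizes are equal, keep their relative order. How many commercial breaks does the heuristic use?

5

Sorted descending: 65, 60, 60, 60, 25, 25, 20, 15, 10, 10.
  65 → break 1 (new)  [load 65/85]
  60 → break 2 (new)  [load 60/85]
  60 → break 3 (new)  [load 60/85]
  60 → break 4 (new)  [load 60/85]
  25 → break 2  [load 85/85]
  25 → break 3  [load 85/85]
  20 → break 1  [load 85/85]
  15 → break 4  [load 75/85]
  10 → break 4  [load 85/85]
  10 → break 5 (new)  [load 10/85]
5 commercial breaks opened.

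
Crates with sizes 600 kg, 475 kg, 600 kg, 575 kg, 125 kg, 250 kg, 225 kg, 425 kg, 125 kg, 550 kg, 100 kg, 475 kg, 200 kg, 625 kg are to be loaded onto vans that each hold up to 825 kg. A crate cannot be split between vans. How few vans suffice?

Total = 625 + 600 + 600 + 575 + 550 + 475 + 475 + 425 + 250 + 225 + 200 + 125 + 125 + 100 = 5350 kg.
Lower bound: ⌈5350/825⌉ = 7 vans.
Also, 8 crates each exceed 825/2 kg, and no two of those can share a van, so at least 8 vans are needed.
A packing using 8 vans:
  van 1: 625 + 200 = 825
  van 2: 600 + 225 = 825
  van 3: 600 + 125 + 100 = 825
  van 4: 575 + 250 = 825
  van 5: 550 + 125 = 675
  van 6: 475 = 475
  van 7: 475 = 475
  van 8: 425 = 425
This matches the lower bound, so 8 is optimal.

8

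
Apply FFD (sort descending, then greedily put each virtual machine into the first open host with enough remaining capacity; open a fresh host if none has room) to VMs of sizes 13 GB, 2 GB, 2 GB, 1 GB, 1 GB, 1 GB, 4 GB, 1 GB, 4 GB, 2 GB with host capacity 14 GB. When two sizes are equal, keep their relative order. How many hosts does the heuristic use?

Sorted descending: 13, 4, 4, 2, 2, 2, 1, 1, 1, 1.
  13 → host 1 (new)  [load 13/14]
  4 → host 2 (new)  [load 4/14]
  4 → host 2  [load 8/14]
  2 → host 2  [load 10/14]
  2 → host 2  [load 12/14]
  2 → host 2  [load 14/14]
  1 → host 1  [load 14/14]
  1 → host 3 (new)  [load 1/14]
  1 → host 3  [load 2/14]
  1 → host 3  [load 3/14]
3 hosts opened.

3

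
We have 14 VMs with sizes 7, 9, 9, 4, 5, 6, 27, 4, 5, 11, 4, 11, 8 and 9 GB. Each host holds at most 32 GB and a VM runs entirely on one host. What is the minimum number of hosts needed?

Total = 27 + 11 + 11 + 9 + 9 + 9 + 8 + 7 + 6 + 5 + 5 + 4 + 4 + 4 = 119 GB.
Lower bound: ⌈119/32⌉ = 4 hosts.
A packing using 4 hosts:
  host 1: 27 + 5 = 32
  host 2: 11 + 11 + 9 = 31
  host 3: 9 + 9 + 8 + 6 = 32
  host 4: 7 + 5 + 4 + 4 + 4 = 24
This matches the lower bound, so 4 is optimal.

4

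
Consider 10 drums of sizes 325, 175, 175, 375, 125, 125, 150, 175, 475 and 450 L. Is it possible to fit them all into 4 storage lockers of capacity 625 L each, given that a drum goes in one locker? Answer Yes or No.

Total = 2550 L; ⌈2550/625⌉ = 5.
At least 5 storage lockers are required, but only 4 are allowed.

No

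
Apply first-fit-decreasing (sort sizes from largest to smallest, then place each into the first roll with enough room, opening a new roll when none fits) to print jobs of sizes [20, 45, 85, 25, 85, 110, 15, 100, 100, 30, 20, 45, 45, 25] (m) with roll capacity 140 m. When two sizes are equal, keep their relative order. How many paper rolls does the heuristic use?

Sorted descending: 110, 100, 100, 85, 85, 45, 45, 45, 30, 25, 25, 20, 20, 15.
  110 → roll 1 (new)  [load 110/140]
  100 → roll 2 (new)  [load 100/140]
  100 → roll 3 (new)  [load 100/140]
  85 → roll 4 (new)  [load 85/140]
  85 → roll 5 (new)  [load 85/140]
  45 → roll 4  [load 130/140]
  45 → roll 5  [load 130/140]
  45 → roll 6 (new)  [load 45/140]
  30 → roll 1  [load 140/140]
  25 → roll 2  [load 125/140]
  25 → roll 3  [load 125/140]
  20 → roll 6  [load 65/140]
  20 → roll 6  [load 85/140]
  15 → roll 2  [load 140/140]
6 paper rolls opened.

6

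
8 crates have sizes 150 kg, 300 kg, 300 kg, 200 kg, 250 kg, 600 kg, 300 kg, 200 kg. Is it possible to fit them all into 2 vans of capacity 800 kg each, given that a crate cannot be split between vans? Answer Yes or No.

Total = 2300 kg; ⌈2300/800⌉ = 3.
At least 3 vans are required, but only 2 are allowed.

No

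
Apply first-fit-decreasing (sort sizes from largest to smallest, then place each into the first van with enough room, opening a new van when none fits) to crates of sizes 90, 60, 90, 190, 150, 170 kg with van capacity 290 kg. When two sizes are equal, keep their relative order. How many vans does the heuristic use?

Sorted descending: 190, 170, 150, 90, 90, 60.
  190 → van 1 (new)  [load 190/290]
  170 → van 2 (new)  [load 170/290]
  150 → van 3 (new)  [load 150/290]
  90 → van 1  [load 280/290]
  90 → van 2  [load 260/290]
  60 → van 3  [load 210/290]
3 vans opened.

3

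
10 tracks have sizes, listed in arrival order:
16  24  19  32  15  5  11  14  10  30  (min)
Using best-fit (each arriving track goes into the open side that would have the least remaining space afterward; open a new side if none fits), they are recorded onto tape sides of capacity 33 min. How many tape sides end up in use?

  16 → side 1 (new)  [load 16/33]
  24 → side 2 (new)  [load 24/33]
  19 → side 3 (new)  [load 19/33]
  32 → side 4 (new)  [load 32/33]
  15 → side 1  [load 31/33]
  5 → side 2  [load 29/33]
  11 → side 3  [load 30/33]
  14 → side 5 (new)  [load 14/33]
  10 → side 5  [load 24/33]
  30 → side 6 (new)  [load 30/33]
6 tape sides opened.

6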